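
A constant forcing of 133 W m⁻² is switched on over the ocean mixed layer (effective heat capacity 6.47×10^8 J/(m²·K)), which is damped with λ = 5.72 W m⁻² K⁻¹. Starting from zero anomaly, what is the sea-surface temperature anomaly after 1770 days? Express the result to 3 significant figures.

Areal heat capacity C = 6.47×10^8 J/(m²·K) (given).
τ = C / λ = 6.47×10^8 / 5.72 = 1.13×10^8 s.
Equilibrium anomaly ΔT_eq = F / λ = 133 / 5.72 = 23.3 K.
t = 1770 days = 1.53×10^8 s, so t/τ = 1.35.
ΔT(t) = ΔT_eq (1 − e^(−t/τ)) = 23.3 × (1 − e^−1.35) = 17.2 K.

17.2 K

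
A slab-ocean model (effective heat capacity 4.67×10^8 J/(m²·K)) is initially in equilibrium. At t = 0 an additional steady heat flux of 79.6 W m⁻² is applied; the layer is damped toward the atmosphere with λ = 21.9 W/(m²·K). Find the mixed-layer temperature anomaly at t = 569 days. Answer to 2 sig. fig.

Areal heat capacity C = 4.67×10^8 J/(m²·K) (given).
τ = C / λ = 4.67×10^8 / 21.9 = 2.13×10^7 s.
Equilibrium anomaly ΔT_eq = F / λ = 79.6 / 21.9 = 3.63 K.
t = 569 days = 4.92×10^7 s, so t/τ = 2.31.
ΔT(t) = ΔT_eq (1 − e^(−t/τ)) = 3.63 × (1 − e^−2.31) = 3.27 K.

3.3 K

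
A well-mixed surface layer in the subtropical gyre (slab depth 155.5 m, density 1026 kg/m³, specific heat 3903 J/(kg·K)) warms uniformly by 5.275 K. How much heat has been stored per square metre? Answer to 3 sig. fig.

Areal heat capacity C = ρ c_p D = 1026 × 3903 × 155.5 = 6.23×10^8 J/(m²·K).
ΔQ = C ΔT = 6.23×10^8 × 5.275 = 3.28×10^9 J/m².

3.28×10^9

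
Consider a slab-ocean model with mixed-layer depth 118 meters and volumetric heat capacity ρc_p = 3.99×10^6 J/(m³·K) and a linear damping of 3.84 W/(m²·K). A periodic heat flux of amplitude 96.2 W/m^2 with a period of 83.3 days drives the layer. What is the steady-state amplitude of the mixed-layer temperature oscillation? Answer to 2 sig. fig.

0.23 K

Areal heat capacity C = ρc_p × D = 3.99×10^6 × 118 = 4.71×10^8 J/(m^2 K).
Angular frequency ω = 2π / T = 2π / 7.20×10^6 s = 8.73×10^-7 s⁻¹.
√((Cω)² + λ²) = √((411)² + 3.84²) = 411 W/(m²·K).
Amplitude A = F₀ / √((Cω)²+λ²) = 96.2 / 411 = 0.234 K.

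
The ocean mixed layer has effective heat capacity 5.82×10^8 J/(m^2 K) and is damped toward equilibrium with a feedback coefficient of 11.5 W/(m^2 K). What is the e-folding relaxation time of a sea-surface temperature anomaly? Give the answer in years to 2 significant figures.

1.6 years

Areal heat capacity C = 5.82×10^8 J/(m^2 K) (given).
Relaxation time τ = C / λ = 5.82×10^8 / 11.5 = 5.06×10^7 s.
In years: 5.06×10^7 s / (3.156×10^7 s/year) = 1.60 years.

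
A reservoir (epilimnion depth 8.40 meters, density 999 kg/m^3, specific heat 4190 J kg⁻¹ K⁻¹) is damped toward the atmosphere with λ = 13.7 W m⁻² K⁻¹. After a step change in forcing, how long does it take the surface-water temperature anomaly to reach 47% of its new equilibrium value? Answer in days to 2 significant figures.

Areal heat capacity C = ρ c_p D = 999 × 4190 × 8.40 = 3.52×10^7 J m⁻² K⁻¹.
τ = C / λ = 3.52×10^7 / 13.7 = 2.57×10^6 s.
Fraction reached: 1 − e^(−t/τ) = 0.47 ⇒ t = −τ ln(1 − 0.47) = τ × 0.635.
t = 1.63×10^6 s = 18.9 days.

19 days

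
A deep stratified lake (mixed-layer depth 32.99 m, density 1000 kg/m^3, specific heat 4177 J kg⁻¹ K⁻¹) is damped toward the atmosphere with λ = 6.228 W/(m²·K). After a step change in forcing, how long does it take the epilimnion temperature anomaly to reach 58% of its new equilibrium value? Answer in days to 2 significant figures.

Areal heat capacity C = ρ c_p D = 1000 × 4177 × 32.99 = 1.38×10^8 J/(m^2 K).
τ = C / λ = 1.38×10^8 / 6.228 = 2.21×10^7 s.
Fraction reached: 1 − e^(−t/τ) = 0.58 ⇒ t = −τ ln(1 − 0.58) = τ × 0.868.
t = 1.92×10^7 s = 222 days.

220 days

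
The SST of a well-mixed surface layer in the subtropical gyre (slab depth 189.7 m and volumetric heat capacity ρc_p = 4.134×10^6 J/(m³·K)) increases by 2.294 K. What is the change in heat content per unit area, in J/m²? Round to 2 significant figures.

1.8×10^9

Areal heat capacity C = ρc_p × D = 4.134×10^6 × 189.7 = 7.84×10^8 J/(m^2 K).
ΔQ = C ΔT = 7.84×10^8 × 2.294 = 1.80×10^9 J/m².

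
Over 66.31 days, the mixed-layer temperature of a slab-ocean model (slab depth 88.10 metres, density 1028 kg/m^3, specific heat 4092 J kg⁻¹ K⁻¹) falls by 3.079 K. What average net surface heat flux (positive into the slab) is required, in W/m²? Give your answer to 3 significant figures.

Areal heat capacity C = ρ c_p D = 1028 × 4092 × 88.10 = 3.71×10^8 J m⁻² K⁻¹.
Required heat per unit area: Q = C ΔT = 3.71×10^8 × -3.079 = -1.14×10^9 J/m².
Flux F = Q / Δt = -1.14×10^9 / 5.73×10^6 s = -199 W/m².

-199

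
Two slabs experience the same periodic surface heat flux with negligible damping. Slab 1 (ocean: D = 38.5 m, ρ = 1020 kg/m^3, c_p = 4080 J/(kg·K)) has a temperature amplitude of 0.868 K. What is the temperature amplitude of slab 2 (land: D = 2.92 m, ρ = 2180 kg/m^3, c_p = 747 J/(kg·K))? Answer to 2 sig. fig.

29 K

C_ocean = 1.60×10^8 J/(m²·K); C_land = 4.76×10^6 J/(m²·K).
A ∝ 1/C ⇒ A_land = A_ocean × C_ocean/C_land = 0.868 × 33.7 = 29.2 K.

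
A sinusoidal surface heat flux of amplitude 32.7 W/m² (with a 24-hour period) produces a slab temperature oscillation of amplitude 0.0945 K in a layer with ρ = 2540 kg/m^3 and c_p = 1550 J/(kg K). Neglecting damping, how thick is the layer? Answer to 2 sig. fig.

1.2 m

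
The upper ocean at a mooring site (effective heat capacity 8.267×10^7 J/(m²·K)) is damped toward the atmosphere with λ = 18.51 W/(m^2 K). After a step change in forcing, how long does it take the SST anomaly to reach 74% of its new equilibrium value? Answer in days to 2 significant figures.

Areal heat capacity C = 8.267×10^7 J/(m²·K) (given).
τ = C / λ = 8.27×10^7 / 18.51 = 4.47×10^6 s.
Fraction reached: 1 − e^(−t/τ) = 0.74 ⇒ t = −τ ln(1 − 0.74) = τ × 1.35.
t = 6.02×10^6 s = 69.6 days.

70 days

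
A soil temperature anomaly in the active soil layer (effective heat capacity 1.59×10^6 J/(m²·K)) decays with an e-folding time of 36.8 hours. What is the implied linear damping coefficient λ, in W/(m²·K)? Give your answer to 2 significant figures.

12

Areal heat capacity C = 1.59×10^6 J/(m²·K) (given).
τ = 36.8 hours = 1.32×10^5 s.
λ = C / τ = 1.59×10^6 / 1.32×10^5 = 12.0 W/(m²·K).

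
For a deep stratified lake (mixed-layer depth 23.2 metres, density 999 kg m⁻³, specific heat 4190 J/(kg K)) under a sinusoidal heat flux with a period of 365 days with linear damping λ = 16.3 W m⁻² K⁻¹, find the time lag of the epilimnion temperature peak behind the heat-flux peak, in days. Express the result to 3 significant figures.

50.6 days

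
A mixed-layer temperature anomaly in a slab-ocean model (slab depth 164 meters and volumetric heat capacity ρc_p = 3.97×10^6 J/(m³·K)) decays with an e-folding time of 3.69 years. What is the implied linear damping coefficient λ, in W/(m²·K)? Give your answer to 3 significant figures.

Areal heat capacity C = ρc_p × D = 3.97×10^6 × 164 = 6.51×10^8 J m⁻² K⁻¹.
τ = 3.69 years = 1.16×10^8 s.
λ = C / τ = 6.51×10^8 / 1.16×10^8 = 5.59 W/(m²·K).

5.59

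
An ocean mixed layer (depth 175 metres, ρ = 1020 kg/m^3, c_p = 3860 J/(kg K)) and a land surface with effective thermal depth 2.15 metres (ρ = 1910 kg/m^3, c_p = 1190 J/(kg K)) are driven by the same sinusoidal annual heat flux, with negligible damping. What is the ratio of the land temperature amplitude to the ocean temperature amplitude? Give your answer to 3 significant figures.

C_ocean = 1020 × 3860 × 175 = 6.89×10^8 J/(m²·K).
C_land = 1910 × 1190 × 2.15 = 4.89×10^6 J/(m²·K).
Undamped amplitude ∝ 1/C, so A_land/A_ocean = C_ocean/C_land = 141.

141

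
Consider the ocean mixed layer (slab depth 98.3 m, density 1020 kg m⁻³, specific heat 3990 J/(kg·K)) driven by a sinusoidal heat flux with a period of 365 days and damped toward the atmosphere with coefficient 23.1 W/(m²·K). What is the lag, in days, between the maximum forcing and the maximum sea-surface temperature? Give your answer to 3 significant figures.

74.9 days

Areal heat capacity C = ρ c_p D = 1020 × 3990 × 98.3 = 4.00×10^8 J/(m²·K).
ω = 2π / 3.15×10^7 s = 1.99×10^-7 s⁻¹.
Phase lag φ = arctan(Cω/λ) = arctan(79.7/23.1) = 1.29 rad.
Time lag = φ / ω = 1.29 / 1.99×10^-7 = 6.47×10^6 s = 74.9 days.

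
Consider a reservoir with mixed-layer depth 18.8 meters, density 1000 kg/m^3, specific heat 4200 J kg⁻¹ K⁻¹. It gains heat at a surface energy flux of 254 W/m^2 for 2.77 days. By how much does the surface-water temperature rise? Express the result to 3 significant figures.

0.770 K

Areal heat capacity C = ρ c_p D = 1000 × 4200 × 18.8 = 7.90×10^7 J m⁻² K⁻¹.
Net heat input Q = F Δt = 254 × (2.77 days × 86400 s/day) = 6.08×10^7 J/m².
ΔT = Q / C = 6.08×10^7 / 7.90×10^7 = 0.770 K.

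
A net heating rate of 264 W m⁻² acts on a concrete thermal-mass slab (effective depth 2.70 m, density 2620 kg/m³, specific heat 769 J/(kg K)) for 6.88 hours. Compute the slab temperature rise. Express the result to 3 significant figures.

1.20 K

Areal heat capacity C = ρ c_p D = 2620 × 769 × 2.70 = 5.44×10^6 J/(m²·K).
Net heat input Q = F Δt = 264 × (6.88 hours × 3600 s/hour) = 6.54×10^6 J/m².
ΔT = Q / C = 6.54×10^6 / 5.44×10^6 = 1.20 K.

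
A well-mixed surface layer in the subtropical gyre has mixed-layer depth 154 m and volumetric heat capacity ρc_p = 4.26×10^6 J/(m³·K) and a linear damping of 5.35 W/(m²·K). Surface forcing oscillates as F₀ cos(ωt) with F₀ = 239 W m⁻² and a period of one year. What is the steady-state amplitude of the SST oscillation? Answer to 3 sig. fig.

1.83 K

Areal heat capacity C = ρc_p × D = 4.26×10^6 × 154 = 6.56×10^8 J/(m^2 K).
Angular frequency ω = 2π / T = 2π / 3.15×10^7 s = 1.99×10^-7 s⁻¹.
√((Cω)² + λ²) = √((131)² + 5.35²) = 131 W/(m²·K).
Amplitude A = F₀ / √((Cω)²+λ²) = 239 / 131 = 1.83 K.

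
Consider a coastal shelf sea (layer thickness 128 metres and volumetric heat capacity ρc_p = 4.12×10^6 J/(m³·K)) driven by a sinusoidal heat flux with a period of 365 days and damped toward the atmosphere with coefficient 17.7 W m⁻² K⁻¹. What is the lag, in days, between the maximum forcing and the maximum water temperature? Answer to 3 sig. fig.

81.6 days

Areal heat capacity C = ρc_p × D = 4.12×10^6 × 128 = 5.27×10^8 J m⁻² K⁻¹.
ω = 2π / 3.15×10^7 s = 1.99×10^-7 s⁻¹.
Phase lag φ = arctan(Cω/λ) = arctan(105/17.7) = 1.40 rad.
Time lag = φ / ω = 1.40 / 1.99×10^-7 = 7.05×10^6 s = 81.6 days.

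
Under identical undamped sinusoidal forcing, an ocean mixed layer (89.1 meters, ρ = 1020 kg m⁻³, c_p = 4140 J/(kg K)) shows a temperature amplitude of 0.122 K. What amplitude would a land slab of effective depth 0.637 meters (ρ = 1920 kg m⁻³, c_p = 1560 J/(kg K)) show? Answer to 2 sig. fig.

C_ocean = 3.76×10^8 J/(m²·K); C_land = 1.91×10^6 J/(m²·K).
A ∝ 1/C ⇒ A_land = A_ocean × C_ocean/C_land = 0.122 × 197 = 24.1 K.

24 K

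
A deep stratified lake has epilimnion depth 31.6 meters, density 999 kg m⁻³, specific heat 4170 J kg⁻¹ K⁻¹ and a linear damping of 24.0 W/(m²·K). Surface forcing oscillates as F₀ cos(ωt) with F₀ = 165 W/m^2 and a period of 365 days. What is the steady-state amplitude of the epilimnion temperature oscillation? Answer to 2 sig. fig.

4.6 K

Areal heat capacity C = ρ c_p D = 999 × 4170 × 31.6 = 1.32×10^8 J/(m^2 K).
Angular frequency ω = 2π / T = 2π / 3.15×10^7 s = 1.99×10^-7 s⁻¹.
√((Cω)² + λ²) = √((26.2)² + 24.0²) = 35.6 W/(m²·K).
Amplitude A = F₀ / √((Cω)²+λ²) = 165 / 35.6 = 4.64 K.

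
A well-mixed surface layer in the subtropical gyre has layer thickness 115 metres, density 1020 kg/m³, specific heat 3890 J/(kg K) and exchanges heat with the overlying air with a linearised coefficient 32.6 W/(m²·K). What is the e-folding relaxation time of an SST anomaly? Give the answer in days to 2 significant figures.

160 days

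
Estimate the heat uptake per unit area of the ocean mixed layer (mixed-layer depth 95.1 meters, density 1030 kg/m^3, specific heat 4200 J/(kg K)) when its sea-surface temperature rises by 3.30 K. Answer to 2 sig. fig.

1.4×10^9

Areal heat capacity C = ρ c_p D = 1030 × 4200 × 95.1 = 4.11×10^8 J/(m²·K).
ΔQ = C ΔT = 4.11×10^8 × 3.30 = 1.36×10^9 J/m².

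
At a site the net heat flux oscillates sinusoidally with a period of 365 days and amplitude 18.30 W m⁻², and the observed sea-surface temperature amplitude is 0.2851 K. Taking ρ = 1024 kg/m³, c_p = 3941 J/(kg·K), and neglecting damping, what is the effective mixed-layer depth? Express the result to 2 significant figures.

80 m

ω = 2π / 3.15×10^7 s = 1.99×10^-7 s⁻¹.
Required C = F₀ / (A ω) = 18.30 / (0.2851 × 1.99×10^-7) = 3.22×10^8 J/(m²·K).
D = C / (ρ c_p) = 3.22×10^8 / (1024 × 3941) = 79.8 m.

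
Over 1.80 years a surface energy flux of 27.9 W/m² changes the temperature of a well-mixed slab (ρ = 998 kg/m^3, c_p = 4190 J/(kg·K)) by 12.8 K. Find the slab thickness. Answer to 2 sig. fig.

Heat input Q = F Δt = 27.9 × 5.68×10^7 s = 1.58×10^9 J/m².
Required areal heat capacity C = Q / ΔT = 1.24×10^8 J/(m²·K).
Depth D = C / (ρ c_p) = 1.24×10^8 / (998 × 4190) = 29.6 m.

30 m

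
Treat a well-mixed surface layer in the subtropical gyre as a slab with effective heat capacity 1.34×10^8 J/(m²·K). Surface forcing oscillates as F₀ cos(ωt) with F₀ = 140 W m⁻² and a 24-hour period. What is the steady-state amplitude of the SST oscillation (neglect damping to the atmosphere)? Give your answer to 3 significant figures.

Areal heat capacity C = 1.34×10^8 J/(m²·K) (given).
Angular frequency ω = 2π / T = 2π / 86400 s = 7.27×10^-5 s⁻¹.
Cω = 1.34×10^8 × 7.27×10^-5 = 9740 W/(m²·K).
Amplitude A = F₀ / (Cω) = 140 / 9740 = 0.0144 K.

0.0144 K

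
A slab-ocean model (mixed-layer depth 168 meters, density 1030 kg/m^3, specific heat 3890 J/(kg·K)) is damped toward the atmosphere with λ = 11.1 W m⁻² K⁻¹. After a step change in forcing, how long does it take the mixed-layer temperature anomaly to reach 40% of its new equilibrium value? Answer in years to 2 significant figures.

Areal heat capacity C = ρ c_p D = 1030 × 3890 × 168 = 6.73×10^8 J m⁻² K⁻¹.
τ = C / λ = 6.73×10^8 / 11.1 = 6.06×10^7 s.
Fraction reached: 1 − e^(−t/τ) = 0.40 ⇒ t = −τ ln(1 − 0.40) = τ × 0.511.
t = 3.10×10^7 s = 0.982 years.

0.98 years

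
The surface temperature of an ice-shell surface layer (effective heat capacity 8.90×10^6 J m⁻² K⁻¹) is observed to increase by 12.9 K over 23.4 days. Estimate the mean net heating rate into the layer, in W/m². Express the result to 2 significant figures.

Areal heat capacity C = 8.90×10^6 J m⁻² K⁻¹ (given).
Required heat per unit area: Q = C ΔT = 8.90×10^6 × 12.9 = 1.15×10^8 J/m².
Flux F = Q / Δt = 1.15×10^8 / 2.02×10^6 s = 56.8 W/m².

57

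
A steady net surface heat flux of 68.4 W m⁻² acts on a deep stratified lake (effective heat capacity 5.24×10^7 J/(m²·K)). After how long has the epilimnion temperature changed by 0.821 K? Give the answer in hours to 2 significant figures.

170 hours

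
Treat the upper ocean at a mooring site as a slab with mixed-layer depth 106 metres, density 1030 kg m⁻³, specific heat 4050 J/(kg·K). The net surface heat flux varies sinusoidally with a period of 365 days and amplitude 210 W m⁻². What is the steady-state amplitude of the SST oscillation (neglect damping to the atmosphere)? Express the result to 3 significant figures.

Areal heat capacity C = ρ c_p D = 1030 × 4050 × 106 = 4.42×10^8 J/(m²·K).
Angular frequency ω = 2π / T = 2π / 3.15×10^7 s = 1.99×10^-7 s⁻¹.
Cω = 4.42×10^8 × 1.99×10^-7 = 88.1 W/(m²·K).
Amplitude A = F₀ / (Cω) = 210 / 88.1 = 2.38 K.

2.38 K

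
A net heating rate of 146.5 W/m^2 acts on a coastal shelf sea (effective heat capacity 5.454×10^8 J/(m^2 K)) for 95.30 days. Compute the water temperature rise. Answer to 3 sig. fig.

Areal heat capacity C = 5.454×10^8 J/(m^2 K) (given).
Net heat input Q = F Δt = 146.5 × (95.30 days × 86400 s/day) = 1.21×10^9 J/m².
ΔT = Q / C = 1.21×10^9 / 5.45×10^8 = 2.21 K.

2.21 K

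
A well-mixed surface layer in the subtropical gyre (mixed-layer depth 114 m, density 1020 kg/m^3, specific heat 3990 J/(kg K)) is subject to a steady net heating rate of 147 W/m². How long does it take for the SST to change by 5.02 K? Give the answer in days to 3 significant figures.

183 days

Areal heat capacity C = ρ c_p D = 1020 × 3990 × 114 = 4.64×10^8 J m⁻² K⁻¹.
Time required: Δt = C ΔT / F = 4.64×10^8 × 5.02 / 147 = 1.58×10^7 s.
In days: 1.58×10^7 s / (86400 s/day) = 183 days.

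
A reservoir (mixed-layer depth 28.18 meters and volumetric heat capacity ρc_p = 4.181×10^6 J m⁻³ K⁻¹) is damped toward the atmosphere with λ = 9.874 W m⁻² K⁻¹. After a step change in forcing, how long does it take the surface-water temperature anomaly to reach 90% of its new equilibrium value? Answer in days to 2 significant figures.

Areal heat capacity C = ρc_p × D = 4.181×10^6 × 28.18 = 1.18×10^8 J m⁻² K⁻¹.
τ = C / λ = 1.18×10^8 / 9.874 = 1.19×10^7 s.
Fraction reached: 1 − e^(−t/τ) = 0.90 ⇒ t = −τ ln(1 − 0.90) = τ × 2.30.
t = 2.75×10^7 s = 318 days.

320 days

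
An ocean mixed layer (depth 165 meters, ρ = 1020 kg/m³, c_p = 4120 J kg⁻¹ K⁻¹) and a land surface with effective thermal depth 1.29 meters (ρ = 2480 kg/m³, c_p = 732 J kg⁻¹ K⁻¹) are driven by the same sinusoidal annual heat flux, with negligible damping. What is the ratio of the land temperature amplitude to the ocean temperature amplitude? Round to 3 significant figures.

296

C_ocean = 1020 × 4120 × 165 = 6.93×10^8 J/(m²·K).
C_land = 2480 × 732 × 1.29 = 2.34×10^6 J/(m²·K).
Undamped amplitude ∝ 1/C, so A_land/A_ocean = C_ocean/C_land = 296.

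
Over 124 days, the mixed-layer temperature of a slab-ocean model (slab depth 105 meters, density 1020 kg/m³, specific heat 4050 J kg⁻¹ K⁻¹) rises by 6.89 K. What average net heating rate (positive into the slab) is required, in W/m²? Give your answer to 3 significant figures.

Areal heat capacity C = ρ c_p D = 1020 × 4050 × 105 = 4.34×10^8 J/(m^2 K).
Required heat per unit area: Q = C ΔT = 4.34×10^8 × 6.89 = 2.99×10^9 J/m².
Flux F = Q / Δt = 2.99×10^9 / 1.07×10^7 s = 279 W/m².

279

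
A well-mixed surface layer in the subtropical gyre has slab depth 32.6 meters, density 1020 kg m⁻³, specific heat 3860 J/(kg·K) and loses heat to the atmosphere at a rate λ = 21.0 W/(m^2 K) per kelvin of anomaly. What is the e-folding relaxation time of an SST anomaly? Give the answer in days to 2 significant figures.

71 days

Areal heat capacity C = ρ c_p D = 1020 × 3860 × 32.6 = 1.28×10^8 J/(m^2 K).
Relaxation time τ = C / λ = 1.28×10^8 / 21.0 = 6.11×10^6 s.
In days: 6.11×10^6 s / (86400 s/day) = 70.7 days.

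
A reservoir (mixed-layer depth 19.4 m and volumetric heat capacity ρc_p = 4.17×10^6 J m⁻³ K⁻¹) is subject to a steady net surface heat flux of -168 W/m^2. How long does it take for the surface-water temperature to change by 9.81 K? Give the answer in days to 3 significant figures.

54.7 days

Areal heat capacity C = ρc_p × D = 4.17×10^6 × 19.4 = 8.09×10^7 J m⁻² K⁻¹.
Time required: Δt = C ΔT / F = 8.09×10^7 × -9.81 / -168 = 4.72×10^6 s.
In days: 4.72×10^6 s / (86400 s/day) = 54.7 days.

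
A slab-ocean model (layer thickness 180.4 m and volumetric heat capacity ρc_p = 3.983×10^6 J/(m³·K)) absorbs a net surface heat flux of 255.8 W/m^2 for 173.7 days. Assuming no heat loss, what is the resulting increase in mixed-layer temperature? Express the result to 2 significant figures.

5.3 K

Areal heat capacity C = ρc_p × D = 3.983×10^6 × 180.4 = 7.19×10^8 J/(m²·K).
Net heat input Q = F Δt = 255.8 × (173.7 days × 86400 s/day) = 3.84×10^9 J/m².
ΔT = Q / C = 3.84×10^9 / 7.19×10^8 = 5.34 K.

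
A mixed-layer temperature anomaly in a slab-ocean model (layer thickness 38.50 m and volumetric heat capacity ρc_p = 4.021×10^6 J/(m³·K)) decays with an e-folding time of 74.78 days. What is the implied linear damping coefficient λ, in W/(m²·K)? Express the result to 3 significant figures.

Areal heat capacity C = ρc_p × D = 4.021×10^6 × 38.50 = 1.55×10^8 J m⁻² K⁻¹.
τ = 74.78 days = 6.46×10^6 s.
λ = C / τ = 1.55×10^8 / 6.46×10^6 = 24.0 W/(m²·K).

24.0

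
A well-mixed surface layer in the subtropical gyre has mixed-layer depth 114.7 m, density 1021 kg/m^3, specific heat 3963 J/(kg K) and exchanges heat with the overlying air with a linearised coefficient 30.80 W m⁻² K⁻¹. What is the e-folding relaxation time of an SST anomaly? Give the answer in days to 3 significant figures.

174 days

Areal heat capacity C = ρ c_p D = 1021 × 3963 × 114.7 = 4.64×10^8 J/(m^2 K).
Relaxation time τ = C / λ = 4.64×10^8 / 30.80 = 1.51×10^7 s.
In days: 1.51×10^7 s / (86400 s/day) = 174 days.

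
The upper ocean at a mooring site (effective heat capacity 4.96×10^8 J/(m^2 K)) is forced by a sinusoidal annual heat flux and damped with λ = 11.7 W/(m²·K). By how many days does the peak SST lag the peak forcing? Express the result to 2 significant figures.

84 days

Areal heat capacity C = 4.96×10^8 J/(m^2 K) (given).
ω = 2π / 3.15×10^7 s = 1.99×10^-7 s⁻¹.
Phase lag φ = arctan(Cω/λ) = arctan(98.8/11.7) = 1.45 rad.
Time lag = φ / ω = 1.45 / 1.99×10^-7 = 7.29×10^6 s = 84.4 days.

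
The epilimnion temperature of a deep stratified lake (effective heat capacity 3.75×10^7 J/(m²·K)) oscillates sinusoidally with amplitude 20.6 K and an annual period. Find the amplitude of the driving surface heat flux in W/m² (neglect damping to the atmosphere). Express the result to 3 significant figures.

154

Areal heat capacity C = 3.75×10^7 J/(m²·K) (given).
ω = 2π / 3.15×10^7 s = 1.99×10^-7 s⁻¹.
Cω = 3.75×10^7 × 1.99×10^-7 = 7.47 W/(m²·K).
F₀ = A × Cω = 20.6 × 7.47 = 154 W/m².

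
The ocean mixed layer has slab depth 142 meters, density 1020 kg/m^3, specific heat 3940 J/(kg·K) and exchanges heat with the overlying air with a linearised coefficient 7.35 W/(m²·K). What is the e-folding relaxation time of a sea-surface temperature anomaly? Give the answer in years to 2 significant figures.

Areal heat capacity C = ρ c_p D = 1020 × 3940 × 142 = 5.71×10^8 J m⁻² K⁻¹.
Relaxation time τ = C / λ = 5.71×10^8 / 7.35 = 7.76×10^7 s.
In years: 7.76×10^7 s / (3.156×10^7 s/year) = 2.46 years.

2.5 years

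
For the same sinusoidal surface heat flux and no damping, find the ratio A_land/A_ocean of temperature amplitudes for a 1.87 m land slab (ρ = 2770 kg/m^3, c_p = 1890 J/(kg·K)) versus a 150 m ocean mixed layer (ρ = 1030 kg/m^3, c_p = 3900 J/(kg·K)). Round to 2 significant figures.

62

C_ocean = 1030 × 3900 × 150 = 6.03×10^8 J/(m²·K).
C_land = 2770 × 1890 × 1.87 = 9.79×10^6 J/(m²·K).
Undamped amplitude ∝ 1/C, so A_land/A_ocean = C_ocean/C_land = 61.5.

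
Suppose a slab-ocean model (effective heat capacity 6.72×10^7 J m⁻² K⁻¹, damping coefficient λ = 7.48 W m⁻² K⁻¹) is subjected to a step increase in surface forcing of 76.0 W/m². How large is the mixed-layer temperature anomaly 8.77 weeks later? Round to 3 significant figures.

Areal heat capacity C = 6.72×10^7 J m⁻² K⁻¹ (given).
τ = C / λ = 6.72×10^7 / 7.48 = 8.98×10^6 s.
Equilibrium anomaly ΔT_eq = F / λ = 76.0 / 7.48 = 10.2 K.
t = 8.77 weeks = 5.30×10^6 s, so t/τ = 0.590.
ΔT(t) = ΔT_eq (1 − e^(−t/τ)) = 10.2 × (1 − e^−0.590) = 4.53 K.

4.53 K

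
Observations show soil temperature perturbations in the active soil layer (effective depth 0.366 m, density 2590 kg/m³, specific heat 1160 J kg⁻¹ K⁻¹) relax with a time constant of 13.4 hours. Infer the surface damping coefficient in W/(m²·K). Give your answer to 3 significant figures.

Areal heat capacity C = ρ c_p D = 2590 × 1160 × 0.366 = 1.10×10^6 J/(m^2 K).
τ = 13.4 hours = 48200 s.
λ = C / τ = 1.10×10^6 / 48200 = 22.8 W/(m²·K).

22.8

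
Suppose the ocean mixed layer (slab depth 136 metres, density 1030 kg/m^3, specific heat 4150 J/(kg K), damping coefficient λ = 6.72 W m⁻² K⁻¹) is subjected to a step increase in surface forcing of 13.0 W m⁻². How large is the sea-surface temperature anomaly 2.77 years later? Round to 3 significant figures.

Areal heat capacity C = ρ c_p D = 1030 × 4150 × 136 = 5.81×10^8 J/(m²·K).
τ = C / λ = 5.81×10^8 / 6.72 = 8.65×10^7 s.
Equilibrium anomaly ΔT_eq = F / λ = 13.0 / 6.72 = 1.93 K.
t = 2.77 years = 8.74×10^7 s, so t/τ = 1.01.
ΔT(t) = ΔT_eq (1 − e^(−t/τ)) = 1.93 × (1 − e^−1.01) = 1.23 K.

1.23 K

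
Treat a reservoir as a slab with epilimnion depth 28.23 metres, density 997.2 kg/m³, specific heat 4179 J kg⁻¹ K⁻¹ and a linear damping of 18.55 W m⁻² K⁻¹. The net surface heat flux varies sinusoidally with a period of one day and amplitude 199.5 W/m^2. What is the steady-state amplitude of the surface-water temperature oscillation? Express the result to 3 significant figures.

Areal heat capacity C = ρ c_p D = 997.2 × 4179 × 28.23 = 1.18×10^8 J/(m²·K).
Angular frequency ω = 2π / T = 2π / 86400 s = 7.27×10^-5 s⁻¹.
√((Cω)² + λ²) = √((8560)² + 18.55²) = 8560 W/(m²·K).
Amplitude A = F₀ / √((Cω)²+λ²) = 199.5 / 8560 = 0.0233 K.

0.0233 K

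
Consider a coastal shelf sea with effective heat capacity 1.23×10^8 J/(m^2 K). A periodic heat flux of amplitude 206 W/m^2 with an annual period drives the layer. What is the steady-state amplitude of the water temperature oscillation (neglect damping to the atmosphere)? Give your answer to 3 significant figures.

Areal heat capacity C = 1.23×10^8 J/(m^2 K) (given).
Angular frequency ω = 2π / T = 2π / 3.15×10^7 s = 1.99×10^-7 s⁻¹.
Cω = 1.23×10^8 × 1.99×10^-7 = 24.5 W/(m²·K).
Amplitude A = F₀ / (Cω) = 206 / 24.5 = 8.41 K.

8.41 K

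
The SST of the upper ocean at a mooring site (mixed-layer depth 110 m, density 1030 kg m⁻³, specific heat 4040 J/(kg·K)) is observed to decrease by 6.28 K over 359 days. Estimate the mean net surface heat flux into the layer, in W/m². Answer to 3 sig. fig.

Areal heat capacity C = ρ c_p D = 1030 × 4040 × 110 = 4.58×10^8 J/(m^2 K).
Required heat per unit area: Q = C ΔT = 4.58×10^8 × -6.28 = -2.87×10^9 J/m².
Flux F = Q / Δt = -2.87×10^9 / 3.10×10^7 s = -92.7 W/m².

-92.7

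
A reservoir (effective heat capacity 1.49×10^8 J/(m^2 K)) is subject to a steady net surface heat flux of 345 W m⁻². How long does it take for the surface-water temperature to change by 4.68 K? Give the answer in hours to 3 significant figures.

Areal heat capacity C = 1.49×10^8 J/(m^2 K) (given).
Time required: Δt = C ΔT / F = 1.49×10^8 × 4.68 / 345 = 2.02×10^6 s.
In hours: 2.02×10^6 s / (3600 s/hour) = 561 hours.

561 hours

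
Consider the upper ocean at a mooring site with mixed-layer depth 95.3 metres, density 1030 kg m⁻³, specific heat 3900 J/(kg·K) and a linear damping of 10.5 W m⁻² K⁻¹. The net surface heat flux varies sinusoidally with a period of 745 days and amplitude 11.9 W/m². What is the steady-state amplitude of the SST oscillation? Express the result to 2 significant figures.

0.31 K

Areal heat capacity C = ρ c_p D = 1030 × 3900 × 95.3 = 3.83×10^8 J/(m²·K).
Angular frequency ω = 2π / T = 2π / 6.44×10^7 s = 9.76×10^-8 s⁻¹.
√((Cω)² + λ²) = √((37.4)² + 10.5²) = 38.8 W/(m²·K).
Amplitude A = F₀ / √((Cω)²+λ²) = 11.9 / 38.8 = 0.307 K.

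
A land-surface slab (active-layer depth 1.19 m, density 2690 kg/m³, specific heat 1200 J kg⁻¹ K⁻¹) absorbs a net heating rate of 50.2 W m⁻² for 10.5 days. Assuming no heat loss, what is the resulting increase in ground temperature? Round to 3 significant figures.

11.9 K

Areal heat capacity C = ρ c_p D = 2690 × 1200 × 1.19 = 3.84×10^6 J/(m^2 K).
Net heat input Q = F Δt = 50.2 × (10.5 days × 86400 s/day) = 4.55×10^7 J/m².
ΔT = Q / C = 4.55×10^7 / 3.84×10^6 = 11.9 K.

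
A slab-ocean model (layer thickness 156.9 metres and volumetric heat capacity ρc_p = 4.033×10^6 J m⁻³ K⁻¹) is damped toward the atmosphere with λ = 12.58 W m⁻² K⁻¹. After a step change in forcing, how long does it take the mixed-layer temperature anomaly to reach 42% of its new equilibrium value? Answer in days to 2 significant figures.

Areal heat capacity C = ρc_p × D = 4.033×10^6 × 156.9 = 6.33×10^8 J m⁻² K⁻¹.
τ = C / λ = 6.33×10^8 / 12.58 = 5.03×10^7 s.
Fraction reached: 1 − e^(−t/τ) = 0.42 ⇒ t = −τ ln(1 − 0.42) = τ × 0.545.
t = 2.74×10^7 s = 317 days.

320 days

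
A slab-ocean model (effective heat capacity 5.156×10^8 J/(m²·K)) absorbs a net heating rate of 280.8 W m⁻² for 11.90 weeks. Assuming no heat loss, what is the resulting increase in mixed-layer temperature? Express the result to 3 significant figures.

3.92 K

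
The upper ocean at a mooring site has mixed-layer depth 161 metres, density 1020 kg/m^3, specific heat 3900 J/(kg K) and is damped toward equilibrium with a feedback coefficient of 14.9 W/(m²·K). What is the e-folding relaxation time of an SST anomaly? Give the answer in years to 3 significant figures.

1.36 years

Areal heat capacity C = ρ c_p D = 1020 × 3900 × 161 = 6.40×10^8 J m⁻² K⁻¹.
Relaxation time τ = C / λ = 6.40×10^8 / 14.9 = 4.30×10^7 s.
In years: 4.30×10^7 s / (3.156×10^7 s/year) = 1.36 years.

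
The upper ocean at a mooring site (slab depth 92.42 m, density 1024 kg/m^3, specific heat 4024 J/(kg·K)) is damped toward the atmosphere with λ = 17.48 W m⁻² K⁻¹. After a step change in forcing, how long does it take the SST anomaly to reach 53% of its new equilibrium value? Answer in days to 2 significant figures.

Areal heat capacity C = ρ c_p D = 1024 × 4024 × 92.42 = 3.81×10^8 J/(m²·K).
τ = C / λ = 3.81×10^8 / 17.48 = 2.18×10^7 s.
Fraction reached: 1 − e^(−t/τ) = 0.53 ⇒ t = −τ ln(1 − 0.53) = τ × 0.755.
t = 1.64×10^7 s = 190 days.

190 days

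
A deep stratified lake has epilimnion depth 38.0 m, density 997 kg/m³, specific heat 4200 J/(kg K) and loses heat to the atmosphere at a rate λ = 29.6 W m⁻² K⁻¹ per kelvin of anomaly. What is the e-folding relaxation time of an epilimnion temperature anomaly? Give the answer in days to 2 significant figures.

62 days

Areal heat capacity C = ρ c_p D = 997 × 4200 × 38.0 = 1.59×10^8 J m⁻² K⁻¹.
Relaxation time τ = C / λ = 1.59×10^8 / 29.6 = 5.38×10^6 s.
In days: 5.38×10^6 s / (86400 s/day) = 62.2 days.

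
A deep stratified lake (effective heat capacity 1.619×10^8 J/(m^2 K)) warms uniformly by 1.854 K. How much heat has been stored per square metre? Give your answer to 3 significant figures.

3.00×10^8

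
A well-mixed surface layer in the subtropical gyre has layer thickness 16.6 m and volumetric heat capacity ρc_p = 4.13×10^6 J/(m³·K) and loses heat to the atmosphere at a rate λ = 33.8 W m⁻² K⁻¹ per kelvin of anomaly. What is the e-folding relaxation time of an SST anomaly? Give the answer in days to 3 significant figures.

23.5 days

Areal heat capacity C = ρc_p × D = 4.13×10^6 × 16.6 = 6.86×10^7 J/(m^2 K).
Relaxation time τ = C / λ = 6.86×10^7 / 33.8 = 2.03×10^6 s.
In days: 2.03×10^6 s / (86400 s/day) = 23.5 days.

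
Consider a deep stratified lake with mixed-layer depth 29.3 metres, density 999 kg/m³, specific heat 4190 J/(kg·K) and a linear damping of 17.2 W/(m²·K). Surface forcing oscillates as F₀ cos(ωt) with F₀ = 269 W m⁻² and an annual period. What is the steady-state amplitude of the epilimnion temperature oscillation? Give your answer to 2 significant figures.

9.0 K

Areal heat capacity C = ρ c_p D = 999 × 4190 × 29.3 = 1.23×10^8 J/(m^2 K).
Angular frequency ω = 2π / T = 2π / 3.15×10^7 s = 1.99×10^-7 s⁻¹.
√((Cω)² + λ²) = √((24.4)² + 17.2²) = 29.9 W/(m²·K).
Amplitude A = F₀ / √((Cω)²+λ²) = 269 / 29.9 = 9.00 K.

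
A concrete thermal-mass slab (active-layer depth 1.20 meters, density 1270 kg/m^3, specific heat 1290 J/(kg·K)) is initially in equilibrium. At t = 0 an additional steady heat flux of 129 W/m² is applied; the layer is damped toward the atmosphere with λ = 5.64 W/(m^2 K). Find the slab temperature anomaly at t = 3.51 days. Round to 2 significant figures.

13 K

Areal heat capacity C = ρ c_p D = 1270 × 1290 × 1.20 = 1.97×10^6 J/(m^2 K).
τ = C / λ = 1.97×10^6 / 5.64 = 3.49×10^5 s.
Equilibrium anomaly ΔT_eq = F / λ = 129 / 5.64 = 22.9 K.
t = 3.51 days = 3.03×10^5 s, so t/τ = 0.870.
ΔT(t) = ΔT_eq (1 − e^(−t/τ)) = 22.9 × (1 − e^−0.870) = 13.3 K.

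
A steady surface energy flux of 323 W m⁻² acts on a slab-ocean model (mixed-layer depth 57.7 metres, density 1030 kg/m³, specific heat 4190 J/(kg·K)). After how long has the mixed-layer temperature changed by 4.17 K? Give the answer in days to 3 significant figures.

37.2 days

Areal heat capacity C = ρ c_p D = 1030 × 4190 × 57.7 = 2.49×10^8 J/(m²·K).
Time required: Δt = C ΔT / F = 2.49×10^8 × 4.17 / 323 = 3.21×10^6 s.
In days: 3.21×10^6 s / (86400 s/day) = 37.2 days.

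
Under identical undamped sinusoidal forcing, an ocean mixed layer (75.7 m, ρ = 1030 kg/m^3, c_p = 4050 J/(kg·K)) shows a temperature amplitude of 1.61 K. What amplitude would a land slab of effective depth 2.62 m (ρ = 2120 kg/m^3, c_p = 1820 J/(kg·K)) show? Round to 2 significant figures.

50 K

C_ocean = 3.16×10^8 J/(m²·K); C_land = 1.01×10^7 J/(m²·K).
A ∝ 1/C ⇒ A_land = A_ocean × C_ocean/C_land = 1.61 × 31.2 = 50.3 K.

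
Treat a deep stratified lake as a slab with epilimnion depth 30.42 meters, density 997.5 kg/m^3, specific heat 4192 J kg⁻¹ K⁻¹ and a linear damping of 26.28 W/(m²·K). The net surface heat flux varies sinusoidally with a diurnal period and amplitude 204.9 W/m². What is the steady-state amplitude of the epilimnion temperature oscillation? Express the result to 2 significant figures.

0.022 K

Areal heat capacity C = ρ c_p D = 997.5 × 4192 × 30.42 = 1.27×10^8 J m⁻² K⁻¹.
Angular frequency ω = 2π / T = 2π / 86400 s = 7.27×10^-5 s⁻¹.
√((Cω)² + λ²) = √((9250)² + 26.28²) = 9250 W/(m²·K).
Amplitude A = F₀ / √((Cω)²+λ²) = 204.9 / 9250 = 0.0222 K.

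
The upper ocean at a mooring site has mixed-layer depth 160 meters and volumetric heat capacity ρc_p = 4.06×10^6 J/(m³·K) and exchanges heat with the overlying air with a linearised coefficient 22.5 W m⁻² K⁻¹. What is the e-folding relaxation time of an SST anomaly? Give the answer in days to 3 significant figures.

334 days

Areal heat capacity C = ρc_p × D = 4.06×10^6 × 160 = 6.50×10^8 J/(m^2 K).
Relaxation time τ = C / λ = 6.50×10^8 / 22.5 = 2.89×10^7 s.
In days: 2.89×10^7 s / (86400 s/day) = 334 days.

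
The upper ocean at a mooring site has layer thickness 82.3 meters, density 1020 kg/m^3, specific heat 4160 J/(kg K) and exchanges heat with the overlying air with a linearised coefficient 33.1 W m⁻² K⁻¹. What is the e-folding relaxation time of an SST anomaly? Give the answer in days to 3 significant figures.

122 days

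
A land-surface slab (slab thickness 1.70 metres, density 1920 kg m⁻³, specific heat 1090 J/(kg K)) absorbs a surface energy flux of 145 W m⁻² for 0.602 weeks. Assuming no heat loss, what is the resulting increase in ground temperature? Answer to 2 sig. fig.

15 K

Areal heat capacity C = ρ c_p D = 1920 × 1090 × 1.70 = 3.56×10^6 J/(m^2 K).
Net heat input Q = F Δt = 145 × (0.602 weeks × 6.048×10^5 s/week) = 5.28×10^7 J/m².
ΔT = Q / C = 5.28×10^7 / 3.56×10^6 = 14.8 K.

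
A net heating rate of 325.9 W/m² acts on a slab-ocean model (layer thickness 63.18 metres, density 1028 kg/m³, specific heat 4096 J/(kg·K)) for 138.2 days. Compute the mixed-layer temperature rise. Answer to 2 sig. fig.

15 K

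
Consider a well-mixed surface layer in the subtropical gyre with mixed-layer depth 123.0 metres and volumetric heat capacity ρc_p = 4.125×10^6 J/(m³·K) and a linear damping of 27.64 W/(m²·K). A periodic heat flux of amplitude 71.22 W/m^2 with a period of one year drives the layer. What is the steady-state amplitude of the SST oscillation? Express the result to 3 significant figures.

0.680 K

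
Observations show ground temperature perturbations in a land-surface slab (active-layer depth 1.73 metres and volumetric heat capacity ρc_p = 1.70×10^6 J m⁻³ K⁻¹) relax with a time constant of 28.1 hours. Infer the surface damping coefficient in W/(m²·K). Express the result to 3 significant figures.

Areal heat capacity C = ρc_p × D = 1.70×10^6 × 1.73 = 2.94×10^6 J m⁻² K⁻¹.
τ = 28.1 hours = 1.01×10^5 s.
λ = C / τ = 2.94×10^6 / 1.01×10^5 = 29.1 W/(m²·K).

29.1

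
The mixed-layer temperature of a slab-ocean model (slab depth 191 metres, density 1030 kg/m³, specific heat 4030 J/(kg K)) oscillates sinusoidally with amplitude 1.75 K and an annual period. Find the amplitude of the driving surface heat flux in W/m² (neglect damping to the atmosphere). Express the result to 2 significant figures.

280

Areal heat capacity C = ρ c_p D = 1030 × 4030 × 191 = 7.93×10^8 J/(m^2 K).
ω = 2π / 3.15×10^7 s = 1.99×10^-7 s⁻¹.
Cω = 7.93×10^8 × 1.99×10^-7 = 158 W/(m²·K).
F₀ = A × Cω = 1.75 × 158 = 276 W/m².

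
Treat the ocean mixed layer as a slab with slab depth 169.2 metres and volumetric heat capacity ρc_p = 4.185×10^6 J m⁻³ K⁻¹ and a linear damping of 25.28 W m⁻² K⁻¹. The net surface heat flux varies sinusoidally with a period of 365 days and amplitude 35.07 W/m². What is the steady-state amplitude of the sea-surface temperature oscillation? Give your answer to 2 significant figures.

0.24 K

Areal heat capacity C = ρc_p × D = 4.185×10^6 × 169.2 = 7.08×10^8 J/(m²·K).
Angular frequency ω = 2π / T = 2π / 3.15×10^7 s = 1.99×10^-7 s⁻¹.
√((Cω)² + λ²) = √((141)² + 25.28²) = 143 W/(m²·K).
Amplitude A = F₀ / √((Cω)²+λ²) = 35.07 / 143 = 0.245 K.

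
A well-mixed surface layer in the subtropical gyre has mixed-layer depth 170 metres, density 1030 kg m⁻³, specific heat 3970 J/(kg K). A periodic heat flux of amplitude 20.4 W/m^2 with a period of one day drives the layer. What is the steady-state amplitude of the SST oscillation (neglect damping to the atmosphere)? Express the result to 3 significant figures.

4.04×10^-4 K

Areal heat capacity C = ρ c_p D = 1030 × 3970 × 170 = 6.95×10^8 J/(m²·K).
Angular frequency ω = 2π / T = 2π / 86400 s = 7.27×10^-5 s⁻¹.
Cω = 6.95×10^8 × 7.27×10^-5 = 50600 W/(m²·K).
Amplitude A = F₀ / (Cω) = 20.4 / 50600 = 4.04×10^-4 K.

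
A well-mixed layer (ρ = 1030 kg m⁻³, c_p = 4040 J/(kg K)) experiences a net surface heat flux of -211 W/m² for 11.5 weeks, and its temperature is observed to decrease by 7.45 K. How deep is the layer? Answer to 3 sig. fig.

47.3 m

Heat input Q = F Δt = -211 × 6.96×10^6 s = -1.47×10^9 J/m².
Required areal heat capacity C = Q / ΔT = 1.97×10^8 J/(m²·K).
Depth D = C / (ρ c_p) = 1.97×10^8 / (1030 × 4040) = 47.3 m.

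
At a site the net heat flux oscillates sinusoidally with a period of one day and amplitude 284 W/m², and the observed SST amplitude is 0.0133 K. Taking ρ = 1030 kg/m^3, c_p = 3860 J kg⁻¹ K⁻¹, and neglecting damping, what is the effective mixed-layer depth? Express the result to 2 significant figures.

74 m

ω = 2π / 86400 s = 7.27×10^-5 s⁻¹.
Required C = F₀ / (A ω) = 284 / (0.0133 × 7.27×10^-5) = 2.94×10^8 J/(m²·K).
D = C / (ρ c_p) = 2.94×10^8 / (1030 × 3860) = 73.9 m.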